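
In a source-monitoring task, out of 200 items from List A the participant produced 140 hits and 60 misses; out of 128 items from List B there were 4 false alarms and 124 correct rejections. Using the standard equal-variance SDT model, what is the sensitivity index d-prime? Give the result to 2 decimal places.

d-prime = 2.39

H = 140/200 = 0.7000
FA = 4/128 = 0.0312
z(H) = 0.524
z(FA) = -1.863
d' = z(H) − z(FA) = 0.524 − (-1.863) = 2.387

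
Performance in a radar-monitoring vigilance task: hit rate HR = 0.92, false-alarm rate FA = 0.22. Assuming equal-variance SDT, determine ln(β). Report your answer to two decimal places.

ln β = -0.69

z(H) = z(0.92) = 1.405
z(FA) = z(0.22) = -0.772
ln β = −½·[z(H)² − z(FA)²] = −0.5 × (1.974 − 0.596) = -0.689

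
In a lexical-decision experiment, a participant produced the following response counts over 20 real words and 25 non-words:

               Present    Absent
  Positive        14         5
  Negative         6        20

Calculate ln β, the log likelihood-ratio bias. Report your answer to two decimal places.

ln β = 0.22

H = 14/20 = 0.7000
FA = 5/25 = 0.2000
Φ⁻¹(H) = 0.524
Φ⁻¹(FA) = -0.842
ln β = −½·[z(H)² − z(FA)²] = −0.5 × (0.275 − 0.709) = 0.217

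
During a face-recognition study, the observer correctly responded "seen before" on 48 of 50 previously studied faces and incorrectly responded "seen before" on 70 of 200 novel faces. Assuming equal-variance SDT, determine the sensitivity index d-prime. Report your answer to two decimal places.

d-prime = 2.14

H = 48/50 = 0.9600
FA = 70/200 = 0.3500
z(0.9600) = 1.751, z(0.3500) = -0.385
d' = z(H) − z(FA) = 1.751 − (-0.385) = 2.136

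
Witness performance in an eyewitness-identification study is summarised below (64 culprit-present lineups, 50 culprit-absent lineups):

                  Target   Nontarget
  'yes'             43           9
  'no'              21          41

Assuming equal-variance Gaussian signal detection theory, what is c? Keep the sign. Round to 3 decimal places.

c = 0.235

H = 43/64 = 0.6719
FA = 9/50 = 0.1800
Φ⁻¹(H) = 0.4452
Φ⁻¹(FA) = -0.9154
c = −½·[z(H) + z(FA)] = −0.5 × (0.4452 + (-0.9154)) = 0.2351
c > 0: the witness has a conservative response bias.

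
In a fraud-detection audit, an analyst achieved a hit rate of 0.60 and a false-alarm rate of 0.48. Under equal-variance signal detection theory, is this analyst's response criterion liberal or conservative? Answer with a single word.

liberal

z(H) = 0.253, z(FA) = -0.050
c = −½·(z(H) + z(FA)) = -0.1015
c < 0 → liberal criterion (biased toward responding “yes”).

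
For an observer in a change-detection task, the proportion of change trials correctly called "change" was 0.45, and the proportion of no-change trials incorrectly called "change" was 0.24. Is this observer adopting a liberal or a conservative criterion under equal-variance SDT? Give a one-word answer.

conservative

z(H) = -0.126, z(FA) = -0.706
c = −½·(z(H) + z(FA)) = 0.416
c > 0 → conservative criterion (biased toward responding “no”).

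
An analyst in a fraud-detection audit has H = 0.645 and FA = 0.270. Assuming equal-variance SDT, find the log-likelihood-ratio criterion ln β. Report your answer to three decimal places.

z(H) = z(0.645) = 0.3719
z(FA) = z(0.270) = -0.6128
ln β = −½·[z(H)² − z(FA)²] = −0.5 × (0.1383 − 0.3755) = 0.1186

ln β = 0.119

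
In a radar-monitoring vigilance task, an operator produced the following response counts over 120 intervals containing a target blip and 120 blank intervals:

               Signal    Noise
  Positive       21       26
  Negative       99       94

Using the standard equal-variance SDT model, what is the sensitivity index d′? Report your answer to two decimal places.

d′ = -0.15

H = 21/120 = 0.1750
FA = 26/120 = 0.2167
z(0.1750) = -0.9346, z(0.2167) = -0.7834
d' = z(H) − z(FA) = -0.9346 − (-0.7834) = -0.1512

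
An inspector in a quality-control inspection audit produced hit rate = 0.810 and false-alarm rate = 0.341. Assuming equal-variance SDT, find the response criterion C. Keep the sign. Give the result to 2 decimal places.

Φ⁻¹(H) = 0.8779
Φ⁻¹(FA) = -0.4097
c = −½·[z(H) + z(FA)] = −0.5 × (0.8779 + (-0.4097)) = -0.2341

C = -0.23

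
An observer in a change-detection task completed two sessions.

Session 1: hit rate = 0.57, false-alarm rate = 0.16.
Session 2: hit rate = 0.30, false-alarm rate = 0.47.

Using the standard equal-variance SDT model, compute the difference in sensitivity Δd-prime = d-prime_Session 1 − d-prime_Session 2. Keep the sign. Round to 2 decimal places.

Session 1: z(0.57) = 0.176, z(0.16) = -0.994, d' = 1.170
Session 2: z(0.30) = -0.524, z(0.47) = -0.075, d' = -0.449
Δd' = d'_Session 1 − d'_Session 2 = 1.170 − (-0.449) = 1.619
Session 1 has the higher sensitivity.

Δd-prime = 1.62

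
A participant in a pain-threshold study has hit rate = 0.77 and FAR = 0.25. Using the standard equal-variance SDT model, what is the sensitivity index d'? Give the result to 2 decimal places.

Φ⁻¹(H) = Φ⁻¹(0.77) = 0.7388
Φ⁻¹(FA) = Φ⁻¹(0.25) = -0.6745
d' = z(H) − z(FA) = 0.7388 − (-0.6745) = 1.4133

d' = 1.41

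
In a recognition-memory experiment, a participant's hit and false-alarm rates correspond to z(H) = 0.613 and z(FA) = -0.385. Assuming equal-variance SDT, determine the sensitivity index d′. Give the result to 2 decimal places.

d′ = 1.00

d' = z(H) − z(FA) = 0.613 − (-0.385) = 0.998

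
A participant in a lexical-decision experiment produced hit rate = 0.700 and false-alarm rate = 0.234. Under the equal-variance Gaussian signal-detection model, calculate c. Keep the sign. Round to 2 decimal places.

c = 0.10

z(0.700) = 0.5244, z(0.234) = -0.7257
c = −½·[z(H) + z(FA)] = −0.5 × (0.5244 + (-0.7257)) = 0.10065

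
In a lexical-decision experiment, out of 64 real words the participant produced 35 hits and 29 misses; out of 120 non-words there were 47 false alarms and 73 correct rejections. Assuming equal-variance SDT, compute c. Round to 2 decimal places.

H = 35/64 = 0.5469
FA = 47/120 = 0.3917
Φ⁻¹(H) = 0.118
Φ⁻¹(FA) = -0.275
c = −½·[z(H) + z(FA)] = −0.5 × (0.118 + (-0.275)) = 0.0785
c > 0: the participant has a conservative response bias.

c = 0.08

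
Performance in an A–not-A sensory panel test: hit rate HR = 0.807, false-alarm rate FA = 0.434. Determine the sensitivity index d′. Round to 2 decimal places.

d′ = 1.03

z(H) = 0.8669
z(FA) = -0.1662
d' = z(H) − z(FA) = 0.8669 − (-0.1662) = 1.0331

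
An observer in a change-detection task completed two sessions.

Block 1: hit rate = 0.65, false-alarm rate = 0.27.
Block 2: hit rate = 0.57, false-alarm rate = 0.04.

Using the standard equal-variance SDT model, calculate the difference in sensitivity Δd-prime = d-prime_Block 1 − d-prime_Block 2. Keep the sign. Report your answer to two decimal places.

Block 1: z(0.65) = 0.385, z(0.27) = -0.613, d' = 0.998
Block 2: z(0.57) = 0.176, z(0.04) = -1.751, d' = 1.927
Δd' = d'_Block 1 − d'_Block 2 = 0.998 − 1.927 = -0.929
Block 2 has the higher sensitivity.

Δd-prime = -0.93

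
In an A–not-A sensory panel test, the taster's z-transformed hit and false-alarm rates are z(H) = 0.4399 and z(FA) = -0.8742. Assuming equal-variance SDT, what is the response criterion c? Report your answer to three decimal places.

c = −½·[z(H) + z(FA)] = −½·(0.4399 + (-0.8742)) = 0.21715
c > 0: the taster has a conservative response bias.

c = 0.217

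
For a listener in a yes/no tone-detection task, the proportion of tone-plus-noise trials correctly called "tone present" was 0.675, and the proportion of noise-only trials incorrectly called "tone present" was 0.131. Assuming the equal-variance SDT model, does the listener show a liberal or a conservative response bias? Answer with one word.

z(H) = 0.454, z(FA) = -1.122
c = −½·(z(H) + z(FA)) = 0.334
c > 0 → conservative criterion (biased toward responding “no”).

conservative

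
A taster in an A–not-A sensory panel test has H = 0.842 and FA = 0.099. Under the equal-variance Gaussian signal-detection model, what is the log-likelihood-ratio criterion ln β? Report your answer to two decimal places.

z(H) = z(0.842) = 1.003
z(FA) = z(0.099) = -1.287
ln β = −½·[z(H)² − z(FA)²] = −0.5 × (1.006 − 1.656) = 0.325

ln β = 0.33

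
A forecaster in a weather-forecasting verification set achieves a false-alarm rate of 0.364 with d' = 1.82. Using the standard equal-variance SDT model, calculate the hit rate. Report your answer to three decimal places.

z(false-alarm rate) = z(0.364) = -0.3478
z(H) = z(FA) + d' = -0.3478 + 1.82 = 1.4722
hit rate = Φ(1.4722) = 0.9295

hit rate = 0.930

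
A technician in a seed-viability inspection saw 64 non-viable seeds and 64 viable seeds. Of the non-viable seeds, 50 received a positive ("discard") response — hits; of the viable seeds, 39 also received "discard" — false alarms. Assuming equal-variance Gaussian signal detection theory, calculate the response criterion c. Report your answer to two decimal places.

c = -0.53

H = 50/64 = 0.7812
FA = 39/64 = 0.6094
z(0.7812) = 0.776, z(0.6094) = 0.278
c = −½·[z(H) + z(FA)] = −0.5 × (0.776 + 0.278) = -0.527
c < 0: the technician has a liberal response bias.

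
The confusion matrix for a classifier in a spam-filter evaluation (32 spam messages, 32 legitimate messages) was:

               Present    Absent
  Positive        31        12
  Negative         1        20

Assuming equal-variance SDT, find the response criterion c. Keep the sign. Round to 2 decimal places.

H = 31/32 = 0.9688
FA = 12/32 = 0.3750
z(H) = z(0.9688) = 1.8634
z(FA) = z(0.3750) = -0.3186
c = −½·[z(H) + z(FA)] = −0.5 × (1.8634 + (-0.3186)) = -0.7724
c < 0: the classifier has a liberal response bias.

c = -0.77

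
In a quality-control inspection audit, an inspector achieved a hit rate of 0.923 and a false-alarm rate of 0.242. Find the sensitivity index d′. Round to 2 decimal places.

d′ = 2.13

z(H) = 1.426
z(FA) = -0.700
d' = z(H) − z(FA) = 1.426 − (-0.700) = 2.126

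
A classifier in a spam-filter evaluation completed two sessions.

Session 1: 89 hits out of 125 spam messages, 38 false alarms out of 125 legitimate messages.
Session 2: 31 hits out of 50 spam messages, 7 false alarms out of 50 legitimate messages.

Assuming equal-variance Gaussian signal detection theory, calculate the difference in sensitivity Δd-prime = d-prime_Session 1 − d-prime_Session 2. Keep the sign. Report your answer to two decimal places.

Session 1: z(0.7120) = 0.559, z(0.3040) = -0.513, d' = 1.072
Session 2: z(0.6200) = 0.305, z(0.1400) = -1.080, d' = 1.385
Δd' = d'_Session 1 − d'_Session 2 = 1.072 − 1.385 = -0.313
Session 2 has the higher sensitivity.

Δd-prime = -0.31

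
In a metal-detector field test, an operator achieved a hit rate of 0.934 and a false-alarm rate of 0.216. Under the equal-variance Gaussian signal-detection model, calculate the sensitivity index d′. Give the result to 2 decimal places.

d′ = 2.29

Φ⁻¹(0.934) = 1.5063, Φ⁻¹(0.216) = -0.7858
d' = z(H) − z(FA) = 1.5063 − (-0.7858) = 2.2921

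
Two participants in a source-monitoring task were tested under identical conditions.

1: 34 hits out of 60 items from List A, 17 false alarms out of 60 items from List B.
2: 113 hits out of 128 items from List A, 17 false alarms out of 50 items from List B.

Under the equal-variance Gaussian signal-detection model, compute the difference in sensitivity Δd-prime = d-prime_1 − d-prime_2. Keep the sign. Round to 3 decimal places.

1: z(0.5667) = 0.1680, z(0.2833) = -0.5731, d' = 0.7411
2: z(0.8828) = 1.1891, z(0.3400) = -0.4125, d' = 1.6016
Δd' = d'_1 − d'_2 = 0.7411 − 1.6016 = -0.8605
2 has the higher sensitivity.

Δd-prime = -0.861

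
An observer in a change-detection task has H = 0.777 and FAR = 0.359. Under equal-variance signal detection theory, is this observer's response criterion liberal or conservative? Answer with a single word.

liberal

z(H) = 0.762, z(FA) = -0.361
c = −½·(z(H) + z(FA)) = -0.2005
c < 0 → liberal criterion (biased toward responding “yes”).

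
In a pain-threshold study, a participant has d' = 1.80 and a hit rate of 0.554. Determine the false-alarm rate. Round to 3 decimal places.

false-alarm rate = 0.048

z(hit rate) = z(0.554) = 0.1358
z(FA) = z(H) − d' = 0.1358 − 1.80 = -1.6642
false-alarm rate = Φ(-1.6642) = 0.0480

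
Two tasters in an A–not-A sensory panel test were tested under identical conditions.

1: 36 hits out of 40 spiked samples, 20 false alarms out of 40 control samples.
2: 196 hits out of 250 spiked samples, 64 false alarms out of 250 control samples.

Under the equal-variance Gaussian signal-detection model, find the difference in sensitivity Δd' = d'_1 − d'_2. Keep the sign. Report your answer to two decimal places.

1: z(0.9000) = 1.282, z(0.5000) = 0.000, d' = 1.282
2: z(0.7840) = 0.786, z(0.2560) = -0.656, d' = 1.442
Δd' = d'_1 − d'_2 = 1.282 − 1.442 = -0.160
2 has the higher sensitivity.

Δd' = -0.16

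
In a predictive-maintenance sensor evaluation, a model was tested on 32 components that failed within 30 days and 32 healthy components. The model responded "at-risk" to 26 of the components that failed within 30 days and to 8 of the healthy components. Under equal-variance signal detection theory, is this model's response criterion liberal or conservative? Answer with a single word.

z(H) = 0.887, z(FA) = -0.674
c = −½·(z(H) + z(FA)) = -0.1065
c < 0 → liberal criterion (biased toward responding “yes”).

liberal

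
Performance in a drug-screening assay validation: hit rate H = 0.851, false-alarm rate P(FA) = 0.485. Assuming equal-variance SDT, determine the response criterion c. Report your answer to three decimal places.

z(H) = z(0.851) = 1.0407
z(FA) = z(0.485) = -0.0376
c = −½·[z(H) + z(FA)] = −0.5 × (1.0407 + (-0.0376)) = -0.50155
c < 0: the assay has a liberal response bias.

c = -0.502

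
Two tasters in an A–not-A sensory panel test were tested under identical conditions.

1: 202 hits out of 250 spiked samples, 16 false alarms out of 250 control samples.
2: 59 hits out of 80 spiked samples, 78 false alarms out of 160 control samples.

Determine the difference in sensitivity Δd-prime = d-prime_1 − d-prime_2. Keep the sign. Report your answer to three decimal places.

1: z(0.8080) = 0.8705, z(0.0640) = -1.5220, d' = 2.3925
2: z(0.7375) = 0.6357, z(0.4875) = -0.0313, d' = 0.6670
Δd' = d'_1 − d'_2 = 2.3925 − 0.6670 = 1.7255
1 has the higher sensitivity.

Δd-prime = 1.726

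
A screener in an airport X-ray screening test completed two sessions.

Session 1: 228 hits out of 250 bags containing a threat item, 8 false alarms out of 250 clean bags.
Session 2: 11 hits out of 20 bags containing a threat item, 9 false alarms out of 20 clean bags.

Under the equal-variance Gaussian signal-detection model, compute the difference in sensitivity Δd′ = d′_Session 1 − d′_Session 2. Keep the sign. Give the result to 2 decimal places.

Δd′ = 2.95

Session 1: z(0.9120) = 1.353, z(0.0320) = -1.852, d' = 3.205
Session 2: z(0.5500) = 0.126, z(0.4500) = -0.126, d' = 0.252
Δd' = d'_Session 1 − d'_Session 2 = 3.205 − 0.252 = 2.953
Session 1 has the higher sensitivity.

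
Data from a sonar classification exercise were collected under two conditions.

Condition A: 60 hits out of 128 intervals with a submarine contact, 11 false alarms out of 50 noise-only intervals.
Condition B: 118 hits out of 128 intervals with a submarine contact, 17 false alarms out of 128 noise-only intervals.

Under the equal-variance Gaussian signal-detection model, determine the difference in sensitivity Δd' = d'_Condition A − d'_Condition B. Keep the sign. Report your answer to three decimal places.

Condition A: z(0.4688) = -0.0783, z(0.2200) = -0.7722, d' = 0.6939
Condition B: z(0.9219) = 1.4180, z(0.1328) = -1.1133, d' = 2.5313
Δd' = d'_Condition A − d'_Condition B = 0.6939 − 2.5313 = -1.8374
Condition B has the higher sensitivity.

Δd' = -1.837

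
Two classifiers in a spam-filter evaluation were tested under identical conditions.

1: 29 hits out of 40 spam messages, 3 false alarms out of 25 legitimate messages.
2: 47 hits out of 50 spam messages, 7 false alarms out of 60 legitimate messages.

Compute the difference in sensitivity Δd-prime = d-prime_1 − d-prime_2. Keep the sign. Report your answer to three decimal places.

1: z(0.7250) = 0.5978, z(0.1200) = -1.1750, d' = 1.7728
2: z(0.9400) = 1.5548, z(0.1167) = -1.1916, d' = 2.7464
Δd' = d'_1 − d'_2 = 1.7728 − 2.7464 = -0.9736
2 has the higher sensitivity.

Δd-prime = -0.974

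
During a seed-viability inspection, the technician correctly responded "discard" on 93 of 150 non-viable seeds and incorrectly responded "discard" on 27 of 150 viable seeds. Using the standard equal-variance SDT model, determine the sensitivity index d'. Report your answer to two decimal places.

d' = 1.22

H = 93/150 = 0.6200
FA = 27/150 = 0.1800
z(H) = z(0.6200) = 0.305
z(FA) = z(0.1800) = -0.915
d' = z(H) − z(FA) = 0.305 − (-0.915) = 1.220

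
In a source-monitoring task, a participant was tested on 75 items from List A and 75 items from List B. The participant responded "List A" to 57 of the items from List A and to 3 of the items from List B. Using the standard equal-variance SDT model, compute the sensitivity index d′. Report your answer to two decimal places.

d′ = 2.46

H = 57/75 = 0.7600
FA = 3/75 = 0.0400
Φ⁻¹(H) = Φ⁻¹(0.7600) = 0.706
Φ⁻¹(FA) = Φ⁻¹(0.0400) = -1.751
d' = z(H) − z(FA) = 0.706 − (-1.751) = 2.457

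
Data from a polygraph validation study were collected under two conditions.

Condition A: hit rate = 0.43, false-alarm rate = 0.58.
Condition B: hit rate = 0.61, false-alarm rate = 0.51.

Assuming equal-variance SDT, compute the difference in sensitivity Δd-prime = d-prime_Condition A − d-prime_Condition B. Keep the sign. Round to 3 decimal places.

Condition A: z(0.43) = -0.1764, z(0.58) = 0.2019, d' = -0.3783
Condition B: z(0.61) = 0.2793, z(0.51) = 0.0251, d' = 0.2542
Δd' = d'_Condition A − d'_Condition B = -0.3783 − 0.2542 = -0.6325
Condition B has the higher sensitivity.

Δd-prime = -0.633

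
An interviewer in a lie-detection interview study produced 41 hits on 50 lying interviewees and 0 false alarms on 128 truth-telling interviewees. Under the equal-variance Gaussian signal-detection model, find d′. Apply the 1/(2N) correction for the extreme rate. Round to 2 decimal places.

d′ = 3.58

The false-alarm rate is 0/128 = 0, so apply the 1/(2N) correction: FA → 1/(2·128) = 0.00391.
z(H) = z(0.82000) = 0.915
z(FA) = z(0.00391) = -2.660
d' = 0.915 − (-2.660) = 3.575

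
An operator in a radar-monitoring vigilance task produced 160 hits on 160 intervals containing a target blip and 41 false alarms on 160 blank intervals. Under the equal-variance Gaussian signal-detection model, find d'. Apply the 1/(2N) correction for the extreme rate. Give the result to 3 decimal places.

d' = 3.389

The hit rate is 160/160 = 1, so apply the 1/(2N) correction: H → 1 − 1/(2·160) = 0.99687.
z(H) = z(0.99687) = 2.7338
z(FA) = z(0.25625) = -0.6549
d' = 2.7338 − (-0.6549) = 3.3887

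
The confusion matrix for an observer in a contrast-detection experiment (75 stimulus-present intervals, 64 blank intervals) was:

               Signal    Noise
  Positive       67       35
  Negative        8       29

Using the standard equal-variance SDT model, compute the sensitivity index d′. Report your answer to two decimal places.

d′ = 1.13

H = 67/75 = 0.8933
FA = 35/64 = 0.5469
Φ⁻¹(0.8933) = 1.2443, Φ⁻¹(0.5469) = 0.1178
d' = z(H) − z(FA) = 1.2443 − 0.1178 = 1.1265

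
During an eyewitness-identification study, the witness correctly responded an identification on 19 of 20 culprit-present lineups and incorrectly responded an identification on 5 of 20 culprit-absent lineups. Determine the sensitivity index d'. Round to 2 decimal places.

d' = 2.32

H = 19/20 = 0.9500
FA = 5/20 = 0.2500
z(0.9500) = 1.645, z(0.2500) = -0.674
d' = z(H) − z(FA) = 1.645 − (-0.674) = 2.319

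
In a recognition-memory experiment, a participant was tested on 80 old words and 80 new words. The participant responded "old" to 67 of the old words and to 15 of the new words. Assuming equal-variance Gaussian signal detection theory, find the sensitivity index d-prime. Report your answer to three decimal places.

d-prime = 1.871

H = 67/80 = 0.8375
FA = 15/80 = 0.1875
Φ⁻¹(H) = 0.9842
Φ⁻¹(FA) = -0.8871
d' = z(H) − z(FA) = 0.9842 − (-0.8871) = 1.8713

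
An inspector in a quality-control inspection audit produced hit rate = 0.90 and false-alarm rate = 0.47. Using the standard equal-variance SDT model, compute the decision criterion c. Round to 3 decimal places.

z(H) = z(0.90) = 1.2816
z(FA) = z(0.47) = -0.0753
c = −½·[z(H) + z(FA)] = −0.5 × (1.2816 + (-0.0753)) = -0.60315

c = -0.603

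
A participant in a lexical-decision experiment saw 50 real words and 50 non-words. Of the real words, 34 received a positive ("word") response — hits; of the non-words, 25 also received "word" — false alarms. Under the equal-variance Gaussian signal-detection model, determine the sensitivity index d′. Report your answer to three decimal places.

H = 34/50 = 0.6800
FA = 25/50 = 0.5000
Φ⁻¹(H) = Φ⁻¹(0.6800) = 0.4677
Φ⁻¹(FA) = Φ⁻¹(0.5000) = 0.0000
d' = z(H) − z(FA) = 0.4677 − 0.0000 = 0.4677

d′ = 0.468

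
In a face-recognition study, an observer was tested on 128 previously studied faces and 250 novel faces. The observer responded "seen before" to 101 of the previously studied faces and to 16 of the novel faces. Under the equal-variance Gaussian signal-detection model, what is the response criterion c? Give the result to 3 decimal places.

H = 101/128 = 0.7891
FA = 16/250 = 0.0640
z(H) = 0.8033
z(FA) = -1.5220
c = −½·[z(H) + z(FA)] = −0.5 × (0.8033 + (-1.5220)) = 0.35935
c > 0: the observer has a conservative response bias.

c = 0.359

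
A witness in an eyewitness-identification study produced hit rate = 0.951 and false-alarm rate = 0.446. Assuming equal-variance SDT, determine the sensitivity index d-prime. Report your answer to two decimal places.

d-prime = 1.79

Φ⁻¹(H) = 1.655
Φ⁻¹(FA) = -0.136
d' = z(H) − z(FA) = 1.655 − (-0.136) = 1.791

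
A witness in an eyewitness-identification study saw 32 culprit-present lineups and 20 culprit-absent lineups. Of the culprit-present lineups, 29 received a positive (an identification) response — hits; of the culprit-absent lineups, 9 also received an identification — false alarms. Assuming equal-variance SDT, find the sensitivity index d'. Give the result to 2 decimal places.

d' = 1.44

H = 29/32 = 0.9062
FA = 9/20 = 0.4500
z(H) = z(0.9062) = 1.318
z(FA) = z(0.4500) = -0.126
d' = z(H) − z(FA) = 1.318 − (-0.126) = 1.444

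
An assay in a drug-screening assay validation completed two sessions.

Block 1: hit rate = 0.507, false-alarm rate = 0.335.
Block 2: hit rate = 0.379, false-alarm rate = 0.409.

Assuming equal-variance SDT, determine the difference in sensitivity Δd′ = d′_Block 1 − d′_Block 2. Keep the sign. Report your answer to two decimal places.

Block 1: z(0.507) = 0.018, z(0.335) = -0.426, d' = 0.444
Block 2: z(0.379) = -0.308, z(0.409) = -0.230, d' = -0.078
Δd' = d'_Block 1 − d'_Block 2 = 0.444 − (-0.078) = 0.522
Block 1 has the higher sensitivity.

Δd′ = 0.52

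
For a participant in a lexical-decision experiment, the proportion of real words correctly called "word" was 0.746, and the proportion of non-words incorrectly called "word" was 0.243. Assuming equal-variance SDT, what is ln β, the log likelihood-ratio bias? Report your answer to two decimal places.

z(0.746) = 0.662, z(0.243) = -0.697
ln β = −½·[z(H)² − z(FA)²] = −0.5 × (0.438 − 0.486) = 0.024

ln β = 0.02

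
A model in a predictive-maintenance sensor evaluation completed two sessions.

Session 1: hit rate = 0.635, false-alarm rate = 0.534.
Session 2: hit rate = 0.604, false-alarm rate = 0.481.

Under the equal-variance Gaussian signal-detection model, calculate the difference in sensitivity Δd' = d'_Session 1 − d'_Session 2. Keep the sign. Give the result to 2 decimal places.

Session 1: z(0.635) = 0.345, z(0.534) = 0.085, d' = 0.260
Session 2: z(0.604) = 0.264, z(0.481) = -0.048, d' = 0.312
Δd' = d'_Session 1 − d'_Session 2 = 0.260 − 0.312 = -0.052
Session 2 has the higher sensitivity.

Δd' = -0.05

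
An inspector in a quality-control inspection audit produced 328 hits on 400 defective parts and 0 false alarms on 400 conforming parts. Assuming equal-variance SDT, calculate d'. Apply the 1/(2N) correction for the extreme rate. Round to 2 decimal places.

d' = 3.94

The false-alarm rate is 0/400 = 0, so apply the 1/(2N) correction: FA → 1/(2·400) = 0.00125.
z(H) = z(0.82000) = 0.915
z(FA) = z(0.00125) = -3.023
d' = 0.915 − (-3.023) = 3.938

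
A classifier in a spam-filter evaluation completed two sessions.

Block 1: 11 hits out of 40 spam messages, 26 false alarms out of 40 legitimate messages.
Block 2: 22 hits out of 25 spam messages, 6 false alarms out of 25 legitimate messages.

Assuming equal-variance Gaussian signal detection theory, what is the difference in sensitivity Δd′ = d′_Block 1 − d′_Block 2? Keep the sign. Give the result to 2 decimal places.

Δd′ = -2.86

Block 1: z(0.2750) = -0.598, z(0.6500) = 0.385, d' = -0.983
Block 2: z(0.8800) = 1.175, z(0.2400) = -0.706, d' = 1.881
Δd' = d'_Block 1 − d'_Block 2 = -0.983 − 1.881 = -2.864
Block 2 has the higher sensitivity.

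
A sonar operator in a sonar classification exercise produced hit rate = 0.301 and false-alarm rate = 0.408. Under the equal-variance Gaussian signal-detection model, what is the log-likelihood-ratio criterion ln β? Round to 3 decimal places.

ln β = -0.109

Φ⁻¹(0.301) = -0.5215, Φ⁻¹(0.408) = -0.2327
ln β = −½·[z(H)² − z(FA)²] = −0.5 × (0.2720 − 0.0541) = -0.10895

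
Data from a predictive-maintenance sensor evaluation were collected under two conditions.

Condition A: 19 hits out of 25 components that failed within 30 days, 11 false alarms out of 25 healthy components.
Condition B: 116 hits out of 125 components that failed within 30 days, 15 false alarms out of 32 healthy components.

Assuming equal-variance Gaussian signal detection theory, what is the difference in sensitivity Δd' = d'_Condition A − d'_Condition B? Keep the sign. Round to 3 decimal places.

Condition A: z(0.7600) = 0.7063, z(0.4400) = -0.1510, d' = 0.8573
Condition B: z(0.9280) = 1.4611, z(0.4688) = -0.0783, d' = 1.5394
Δd' = d'_Condition A − d'_Condition B = 0.8573 − 1.5394 = -0.6821
Condition B has the higher sensitivity.

Δd' = -0.682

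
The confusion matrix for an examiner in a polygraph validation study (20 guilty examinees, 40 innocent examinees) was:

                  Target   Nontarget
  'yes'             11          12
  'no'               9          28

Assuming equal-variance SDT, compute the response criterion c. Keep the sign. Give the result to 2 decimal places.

H = 11/20 = 0.5500
FA = 12/40 = 0.3000
Φ⁻¹(H) = 0.1257
Φ⁻¹(FA) = -0.5244
c = −½·[z(H) + z(FA)] = −0.5 × (0.1257 + (-0.5244)) = 0.19935

c = 0.20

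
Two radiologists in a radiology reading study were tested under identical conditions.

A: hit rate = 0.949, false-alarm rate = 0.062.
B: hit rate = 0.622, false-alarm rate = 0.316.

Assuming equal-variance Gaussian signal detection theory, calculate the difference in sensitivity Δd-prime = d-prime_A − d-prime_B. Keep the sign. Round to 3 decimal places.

A: z(0.949) = 1.6352, z(0.062) = -1.5382, d' = 3.1734
B: z(0.622) = 0.3107, z(0.316) = -0.4789, d' = 0.7896
Δd' = d'_A − d'_B = 3.1734 − 0.7896 = 2.3838
A has the higher sensitivity.

Δd-prime = 2.384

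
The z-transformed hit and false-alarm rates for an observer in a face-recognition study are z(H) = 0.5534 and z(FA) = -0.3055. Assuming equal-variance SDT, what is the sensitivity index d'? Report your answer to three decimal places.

d' = 0.859

d' = z(H) − z(FA) = 0.5534 − (-0.3055) = 0.8589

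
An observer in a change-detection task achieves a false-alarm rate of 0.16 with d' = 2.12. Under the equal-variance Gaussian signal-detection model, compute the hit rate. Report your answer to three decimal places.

z(false-alarm rate) = z(0.16) = -0.9945
z(H) = z(FA) + d' = -0.9945 + 2.12 = 1.1255
hit rate = Φ(1.1255) = 0.8698

hit rate = 0.870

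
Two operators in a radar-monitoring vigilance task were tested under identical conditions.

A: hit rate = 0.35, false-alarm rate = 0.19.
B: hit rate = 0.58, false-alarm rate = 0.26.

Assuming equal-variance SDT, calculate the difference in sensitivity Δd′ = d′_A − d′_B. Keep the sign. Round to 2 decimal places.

A: z(0.35) = -0.385, z(0.19) = -0.878, d' = 0.493
B: z(0.58) = 0.202, z(0.26) = -0.643, d' = 0.845
Δd' = d'_A − d'_B = 0.493 − 0.845 = -0.352
B has the higher sensitivity.

Δd′ = -0.35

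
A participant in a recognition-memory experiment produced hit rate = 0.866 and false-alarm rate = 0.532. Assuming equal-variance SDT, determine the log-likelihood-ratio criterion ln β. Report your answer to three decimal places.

ln β = -0.610

Φ⁻¹(H) = Φ⁻¹(0.866) = 1.1077
Φ⁻¹(FA) = Φ⁻¹(0.532) = 0.0803
ln β = −½·[z(H)² − z(FA)²] = −0.5 × (1.2270 − 0.0064) = -0.6103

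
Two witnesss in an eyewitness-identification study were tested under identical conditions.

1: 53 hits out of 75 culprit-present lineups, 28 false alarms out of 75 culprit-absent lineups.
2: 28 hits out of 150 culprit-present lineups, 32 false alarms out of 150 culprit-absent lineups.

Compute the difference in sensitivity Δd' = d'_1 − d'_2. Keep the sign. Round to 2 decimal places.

Δd' = 0.96

1: z(0.7067) = 0.544, z(0.3733) = -0.323, d' = 0.867
2: z(0.1867) = -0.890, z(0.2133) = -0.795, d' = -0.095
Δd' = d'_1 − d'_2 = 0.867 − (-0.095) = 0.962
1 has the higher sensitivity.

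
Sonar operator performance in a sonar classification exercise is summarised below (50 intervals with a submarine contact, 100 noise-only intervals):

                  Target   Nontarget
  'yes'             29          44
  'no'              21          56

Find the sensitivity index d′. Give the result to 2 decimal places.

d′ = 0.35

H = 29/50 = 0.5800
FA = 44/100 = 0.4400
z(H) = 0.202
z(FA) = -0.151
d' = z(H) − z(FA) = 0.202 − (-0.151) = 0.353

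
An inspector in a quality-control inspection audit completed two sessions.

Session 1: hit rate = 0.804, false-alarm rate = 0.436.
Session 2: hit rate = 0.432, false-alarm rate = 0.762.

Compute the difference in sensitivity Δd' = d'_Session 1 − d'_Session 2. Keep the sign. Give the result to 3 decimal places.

Δd' = 1.901

Session 1: z(0.804) = 0.8560, z(0.436) = -0.1611, d' = 1.0171
Session 2: z(0.432) = -0.1713, z(0.762) = 0.7128, d' = -0.8841
Δd' = d'_Session 1 − d'_Session 2 = 1.0171 − (-0.8841) = 1.9012
Session 1 has the higher sensitivity.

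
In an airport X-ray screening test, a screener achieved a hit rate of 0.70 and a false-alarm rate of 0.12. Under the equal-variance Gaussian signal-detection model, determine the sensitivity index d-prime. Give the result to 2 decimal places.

d-prime = 1.70

z(H) = z(0.70) = 0.524
z(FA) = z(0.12) = -1.175
d' = z(H) − z(FA) = 0.524 − (-1.175) = 1.699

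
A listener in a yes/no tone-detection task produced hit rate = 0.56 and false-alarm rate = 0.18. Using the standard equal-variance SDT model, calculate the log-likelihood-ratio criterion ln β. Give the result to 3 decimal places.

ln β = 0.408

z(H) = z(0.56) = 0.1510
z(FA) = z(0.18) = -0.9154
ln β = −½·[z(H)² − z(FA)²] = −0.5 × (0.0228 − 0.8380) = 0.4076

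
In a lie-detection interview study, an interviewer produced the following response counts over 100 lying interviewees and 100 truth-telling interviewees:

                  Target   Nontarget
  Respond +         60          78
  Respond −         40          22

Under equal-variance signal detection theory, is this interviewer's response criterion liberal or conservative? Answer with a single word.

liberal

z(H) = 0.253, z(FA) = 0.772
c = −½·(z(H) + z(FA)) = -0.5125
c < 0 → liberal criterion (biased toward responding “yes”).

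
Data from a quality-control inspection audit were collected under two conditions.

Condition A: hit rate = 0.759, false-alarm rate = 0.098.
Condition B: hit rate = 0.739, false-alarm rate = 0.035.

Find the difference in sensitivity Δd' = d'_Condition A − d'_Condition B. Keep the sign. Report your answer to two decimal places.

Condition A: z(0.759) = 0.703, z(0.098) = -1.293, d' = 1.996
Condition B: z(0.739) = 0.640, z(0.035) = -1.812, d' = 2.452
Δd' = d'_Condition A − d'_Condition B = 1.996 − 2.452 = -0.456
Condition B has the higher sensitivity.

Δd' = -0.46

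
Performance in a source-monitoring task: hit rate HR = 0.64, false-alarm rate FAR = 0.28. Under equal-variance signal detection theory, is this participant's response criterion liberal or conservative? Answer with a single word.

conservative

z(H) = 0.358, z(FA) = -0.583
c = −½·(z(H) + z(FA)) = 0.1125
c > 0 → conservative criterion (biased toward responding “no”).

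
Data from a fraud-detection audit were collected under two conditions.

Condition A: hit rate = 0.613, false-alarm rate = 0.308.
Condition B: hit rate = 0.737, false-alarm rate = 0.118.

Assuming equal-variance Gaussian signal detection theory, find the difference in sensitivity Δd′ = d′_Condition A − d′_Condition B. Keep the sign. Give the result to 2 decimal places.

Δd′ = -1.03

Condition A: z(0.613) = 0.287, z(0.308) = -0.502, d' = 0.789
Condition B: z(0.737) = 0.634, z(0.118) = -1.185, d' = 1.819
Δd' = d'_Condition A − d'_Condition B = 0.789 − 1.819 = -1.030
Condition B has the higher sensitivity.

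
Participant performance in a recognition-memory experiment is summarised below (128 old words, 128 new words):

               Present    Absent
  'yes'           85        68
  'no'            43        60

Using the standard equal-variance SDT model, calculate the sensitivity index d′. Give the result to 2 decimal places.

H = 85/128 = 0.6641
FA = 68/128 = 0.5312
z(H) = z(0.6641) = 0.424
z(FA) = z(0.5312) = 0.078
d' = z(H) − z(FA) = 0.424 − 0.078 = 0.346

d′ = 0.35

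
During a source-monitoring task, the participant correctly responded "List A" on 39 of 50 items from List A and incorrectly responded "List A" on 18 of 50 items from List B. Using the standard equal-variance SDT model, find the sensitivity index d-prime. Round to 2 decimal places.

H = 39/50 = 0.7800
FA = 18/50 = 0.3600
z(0.7800) = 0.772, z(0.3600) = -0.358
d' = z(H) − z(FA) = 0.772 − (-0.358) = 1.130

d-prime = 1.13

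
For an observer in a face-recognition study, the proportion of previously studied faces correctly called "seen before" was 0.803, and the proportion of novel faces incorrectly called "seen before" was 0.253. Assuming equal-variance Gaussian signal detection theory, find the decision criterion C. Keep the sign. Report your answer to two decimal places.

z(H) = z(0.803) = 0.8524
z(FA) = z(0.253) = -0.6651
c = −½·[z(H) + z(FA)] = −0.5 × (0.8524 + (-0.6651)) = -0.09365
c < 0: the observer has a liberal response bias.

C = -0.09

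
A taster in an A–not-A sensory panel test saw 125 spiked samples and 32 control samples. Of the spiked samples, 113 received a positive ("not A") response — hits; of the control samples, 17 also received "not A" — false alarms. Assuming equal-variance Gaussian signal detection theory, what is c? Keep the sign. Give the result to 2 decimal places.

c = -0.69

H = 113/125 = 0.9040
FA = 17/32 = 0.5312
Φ⁻¹(H) = 1.305
Φ⁻¹(FA) = 0.078
c = −½·[z(H) + z(FA)] = −0.5 × (1.305 + 0.078) = -0.6915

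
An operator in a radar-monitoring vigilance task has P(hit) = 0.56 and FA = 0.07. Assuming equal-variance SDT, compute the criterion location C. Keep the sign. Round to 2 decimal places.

C = 0.66

z(0.56) = 0.151, z(0.07) = -1.476
c = −½·[z(H) + z(FA)] = −0.5 × (0.151 + (-1.476)) = 0.6625
c > 0: the operator has a conservative response bias.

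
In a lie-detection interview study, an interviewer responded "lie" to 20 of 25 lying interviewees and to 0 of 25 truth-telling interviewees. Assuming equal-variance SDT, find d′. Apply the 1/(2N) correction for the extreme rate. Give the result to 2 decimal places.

d′ = 2.90

The false-alarm rate is 0/25 = 0, so apply the 1/(2N) correction: FA → 1/(2·25) = 0.02000.
z(H) = z(0.80000) = 0.842
z(FA) = z(0.02000) = -2.054
d' = 0.842 − (-2.054) = 2.896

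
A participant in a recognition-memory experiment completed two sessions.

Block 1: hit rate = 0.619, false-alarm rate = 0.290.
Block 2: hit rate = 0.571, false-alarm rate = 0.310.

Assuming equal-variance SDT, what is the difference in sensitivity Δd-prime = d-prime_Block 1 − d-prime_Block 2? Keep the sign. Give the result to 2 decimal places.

Block 1: z(0.619) = 0.303, z(0.290) = -0.553, d' = 0.856
Block 2: z(0.571) = 0.179, z(0.310) = -0.496, d' = 0.675
Δd' = d'_Block 1 − d'_Block 2 = 0.856 − 0.675 = 0.181
Block 1 has the higher sensitivity.

Δd-prime = 0.18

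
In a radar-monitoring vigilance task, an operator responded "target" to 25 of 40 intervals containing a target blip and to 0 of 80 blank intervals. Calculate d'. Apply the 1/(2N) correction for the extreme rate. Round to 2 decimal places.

d' = 2.82

The false-alarm rate is 0/80 = 0, so apply the 1/(2N) correction: FA → 1/(2·80) = 0.00625.
z(H) = z(0.62500) = 0.319
z(FA) = z(0.00625) = -2.498
d' = 0.319 − (-2.498) = 2.817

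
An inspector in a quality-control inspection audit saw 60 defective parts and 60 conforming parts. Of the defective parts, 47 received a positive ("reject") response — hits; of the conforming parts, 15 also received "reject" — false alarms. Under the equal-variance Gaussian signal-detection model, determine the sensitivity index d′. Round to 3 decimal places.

d′ = 1.458

H = 47/60 = 0.7833
FA = 15/60 = 0.2500
z(H) = 0.7834
z(FA) = -0.6745
d' = z(H) − z(FA) = 0.7834 − (-0.6745) = 1.4579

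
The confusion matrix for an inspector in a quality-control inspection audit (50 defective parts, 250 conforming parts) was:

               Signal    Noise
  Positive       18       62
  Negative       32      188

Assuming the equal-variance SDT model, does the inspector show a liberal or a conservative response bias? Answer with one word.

z(H) = -0.358, z(FA) = -0.681
c = −½·(z(H) + z(FA)) = 0.5195
c > 0 → conservative criterion (biased toward responding “no”).

conservative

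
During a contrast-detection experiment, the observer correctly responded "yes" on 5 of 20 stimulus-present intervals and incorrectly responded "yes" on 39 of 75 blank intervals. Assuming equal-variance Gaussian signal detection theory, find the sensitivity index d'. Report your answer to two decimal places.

H = 5/20 = 0.2500
FA = 39/75 = 0.5200
Φ⁻¹(0.2500) = -0.6745, Φ⁻¹(0.5200) = 0.0502
d' = z(H) − z(FA) = -0.6745 − 0.0502 = -0.7247

d' = -0.72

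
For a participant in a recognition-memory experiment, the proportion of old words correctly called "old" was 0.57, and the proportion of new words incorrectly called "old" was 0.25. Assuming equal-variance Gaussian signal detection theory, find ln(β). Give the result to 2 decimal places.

ln β = 0.21

z(H) = 0.176
z(FA) = -0.674
ln β = −½·[z(H)² − z(FA)²] = −0.5 × (0.031 − 0.454) = 0.2115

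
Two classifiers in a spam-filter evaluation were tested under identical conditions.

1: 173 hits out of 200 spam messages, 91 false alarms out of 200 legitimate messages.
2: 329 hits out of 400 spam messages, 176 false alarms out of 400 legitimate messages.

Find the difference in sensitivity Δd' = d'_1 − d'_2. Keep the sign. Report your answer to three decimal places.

Δd' = 0.140

1: z(0.8650) = 1.1031, z(0.4550) = -0.1130, d' = 1.2161
2: z(0.8225) = 0.9249, z(0.4400) = -0.1510, d' = 1.0759
Δd' = d'_1 − d'_2 = 1.2161 − 1.0759 = 0.1402
1 has the higher sensitivity.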